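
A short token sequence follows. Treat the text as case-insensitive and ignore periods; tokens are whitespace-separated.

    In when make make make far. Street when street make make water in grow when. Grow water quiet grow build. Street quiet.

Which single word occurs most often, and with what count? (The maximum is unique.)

Unigram frequencies (highest first):
  make: 5
  when: 3
  street: 3
  grow: 3
  in: 2
  water: 2
  … (3 more, each ≤ 2)

"make", 5 times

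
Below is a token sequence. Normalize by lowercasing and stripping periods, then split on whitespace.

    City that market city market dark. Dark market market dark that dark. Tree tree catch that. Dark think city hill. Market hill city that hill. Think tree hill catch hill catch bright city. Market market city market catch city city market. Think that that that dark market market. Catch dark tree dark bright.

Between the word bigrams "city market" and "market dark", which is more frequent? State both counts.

"city market": 4 occurrences
"market dark": 2 occurrences

"city market" (4 vs 2)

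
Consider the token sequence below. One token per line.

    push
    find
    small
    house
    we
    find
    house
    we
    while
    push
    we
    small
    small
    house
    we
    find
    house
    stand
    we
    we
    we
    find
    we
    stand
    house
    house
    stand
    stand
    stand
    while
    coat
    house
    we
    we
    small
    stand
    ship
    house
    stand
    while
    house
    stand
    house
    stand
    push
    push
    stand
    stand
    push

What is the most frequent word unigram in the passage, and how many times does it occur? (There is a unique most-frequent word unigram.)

"stand", 11 times

Unigram frequencies (highest first):
  stand: 11
  house: 10
  we: 10
  push: 5
  find: 4
  small: 4
  … (3 more, each ≤ 3)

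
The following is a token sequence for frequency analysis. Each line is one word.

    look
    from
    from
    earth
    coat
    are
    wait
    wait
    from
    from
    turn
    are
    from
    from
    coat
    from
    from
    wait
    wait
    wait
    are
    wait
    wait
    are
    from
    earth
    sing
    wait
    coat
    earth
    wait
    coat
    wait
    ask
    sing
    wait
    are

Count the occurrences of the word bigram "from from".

4

Scanning the 36 overlapping bigram windows for "from from":
  position 2–3: from from
  position 9–10: from from
  position 13–14: from from
  position 16–17: from from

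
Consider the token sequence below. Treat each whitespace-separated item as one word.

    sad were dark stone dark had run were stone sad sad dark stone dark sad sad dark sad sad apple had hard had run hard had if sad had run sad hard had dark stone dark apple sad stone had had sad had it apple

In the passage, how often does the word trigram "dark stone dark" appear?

3

Scanning the 43 overlapping trigram windows for "dark stone dark":
  position 3–5: dark stone dark
  position 12–14: dark stone dark
  position 34–36: dark stone dark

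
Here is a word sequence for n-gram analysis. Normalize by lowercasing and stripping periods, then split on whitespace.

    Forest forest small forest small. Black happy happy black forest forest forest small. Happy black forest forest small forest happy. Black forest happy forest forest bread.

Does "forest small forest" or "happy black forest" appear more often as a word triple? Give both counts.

"happy black forest" (3 vs 2)

"forest small forest": 2 occurrences
"happy black forest": 3 occurrences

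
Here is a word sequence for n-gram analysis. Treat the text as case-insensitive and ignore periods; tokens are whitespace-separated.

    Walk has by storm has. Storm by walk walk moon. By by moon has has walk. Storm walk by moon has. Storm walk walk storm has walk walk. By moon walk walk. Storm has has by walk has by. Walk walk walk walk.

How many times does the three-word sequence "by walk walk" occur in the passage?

2

Scanning the 41 overlapping trigram windows for "by walk walk":
  position 7–9: by walk walk
  position 39–41: by walk walk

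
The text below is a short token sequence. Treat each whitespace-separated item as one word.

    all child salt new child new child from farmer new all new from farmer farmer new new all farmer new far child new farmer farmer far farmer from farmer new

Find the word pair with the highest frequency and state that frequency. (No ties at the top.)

"farmer new", 4 times

Bigram frequencies (highest first):
  farmer new: 4
  from farmer: 3
  new child: 2
  child new: 2
  new all: 2
  farmer farmer: 2
  … (14 more, each ≤ 1)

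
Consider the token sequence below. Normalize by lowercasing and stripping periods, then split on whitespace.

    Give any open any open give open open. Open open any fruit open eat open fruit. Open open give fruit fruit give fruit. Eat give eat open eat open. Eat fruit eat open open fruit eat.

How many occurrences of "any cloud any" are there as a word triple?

Scanning the 34 overlapping trigram windows for "any cloud any":
  (none found)

0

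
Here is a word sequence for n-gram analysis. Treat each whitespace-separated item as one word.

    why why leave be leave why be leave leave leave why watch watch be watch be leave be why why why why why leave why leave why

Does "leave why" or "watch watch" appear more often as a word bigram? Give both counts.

"leave why" (4 vs 1)

"leave why": 4 occurrences
"watch watch": 1 occurrence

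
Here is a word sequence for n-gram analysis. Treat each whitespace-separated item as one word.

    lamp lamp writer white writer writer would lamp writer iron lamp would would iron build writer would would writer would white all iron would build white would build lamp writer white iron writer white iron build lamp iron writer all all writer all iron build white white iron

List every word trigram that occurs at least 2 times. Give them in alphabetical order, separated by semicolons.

Trigram counts meeting the condition (at least 2 times):
  lamp writer white: 2
  writer white iron: 2

lamp writer white; writer white iron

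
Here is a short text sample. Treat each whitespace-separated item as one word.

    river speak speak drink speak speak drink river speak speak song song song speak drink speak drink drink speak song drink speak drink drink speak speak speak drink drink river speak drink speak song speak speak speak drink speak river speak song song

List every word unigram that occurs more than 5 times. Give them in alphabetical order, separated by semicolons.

drink; song; speak

Unigram counts meeting the condition (more than 5 times):
  drink: 12
  song: 7
  speak: 20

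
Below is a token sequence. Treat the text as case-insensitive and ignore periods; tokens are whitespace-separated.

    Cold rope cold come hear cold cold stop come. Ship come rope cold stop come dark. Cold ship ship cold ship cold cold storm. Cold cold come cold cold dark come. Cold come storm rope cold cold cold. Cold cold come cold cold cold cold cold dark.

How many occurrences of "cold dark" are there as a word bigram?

2

Scanning the 46 overlapping bigram windows for "cold dark":
  position 29–30: cold dark
  position 46–47: cold dark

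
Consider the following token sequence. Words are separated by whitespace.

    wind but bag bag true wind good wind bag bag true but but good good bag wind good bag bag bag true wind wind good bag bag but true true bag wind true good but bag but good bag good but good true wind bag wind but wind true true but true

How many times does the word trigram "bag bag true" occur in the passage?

3

Scanning the 50 overlapping trigram windows for "bag bag true":
  position 3–5: bag bag true
  position 9–11: bag bag true
  position 20–22: bag bag true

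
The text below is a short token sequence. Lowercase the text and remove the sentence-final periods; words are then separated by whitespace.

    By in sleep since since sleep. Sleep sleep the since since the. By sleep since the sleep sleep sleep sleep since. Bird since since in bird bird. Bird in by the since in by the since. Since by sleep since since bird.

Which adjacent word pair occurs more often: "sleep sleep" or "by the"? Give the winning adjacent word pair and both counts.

"sleep sleep": 5 occurrences
"by the": 2 occurrences

"sleep sleep" (5 vs 2)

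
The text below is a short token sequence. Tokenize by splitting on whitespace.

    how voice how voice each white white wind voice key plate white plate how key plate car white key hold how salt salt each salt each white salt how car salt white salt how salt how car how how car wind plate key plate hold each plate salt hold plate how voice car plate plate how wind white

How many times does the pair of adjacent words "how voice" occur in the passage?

Scanning the 57 overlapping bigram windows for "how voice":
  position 1–2: how voice
  position 3–4: how voice
  position 51–52: how voice

3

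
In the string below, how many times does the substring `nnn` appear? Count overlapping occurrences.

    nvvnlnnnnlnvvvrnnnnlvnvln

4

Sliding a length-3 window over the 25 characters (23 positions):
  position 6–8: nnn
  position 7–9: nnn
  position 16–18: nnn
  position 17–19: nnn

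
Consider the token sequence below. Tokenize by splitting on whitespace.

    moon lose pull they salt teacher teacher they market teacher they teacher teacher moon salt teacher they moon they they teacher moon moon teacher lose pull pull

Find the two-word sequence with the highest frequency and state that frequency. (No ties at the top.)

"teacher they", 3 times

Bigram frequencies (highest first):
  teacher they: 3
  lose pull: 2
  salt teacher: 2
  teacher teacher: 2
  they teacher: 2
  teacher moon: 2
  … (13 more, each ≤ 1)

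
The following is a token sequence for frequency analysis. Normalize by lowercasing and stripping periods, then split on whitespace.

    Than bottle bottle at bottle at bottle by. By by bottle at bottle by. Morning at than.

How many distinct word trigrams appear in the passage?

12

17 tokens → 15 trigram windows in total.
Repeated trigrams (each contributes count−1 duplicates):
  bottle at bottle: 3
  at bottle by: 2
3 duplicate windows → 15 − 3 = 12 distinct.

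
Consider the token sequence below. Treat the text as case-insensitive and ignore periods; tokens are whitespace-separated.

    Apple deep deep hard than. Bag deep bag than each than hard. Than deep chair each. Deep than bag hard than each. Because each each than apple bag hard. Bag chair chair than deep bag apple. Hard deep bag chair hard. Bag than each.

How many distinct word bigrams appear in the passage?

30

44 tokens → 43 bigram windows in total.
Repeated bigrams (each contributes count−1 duplicates):
  deep bag: 3
  hard than: 3
  than each: 3
  bag chair: 2
  bag hard: 2
  bag than: 2
  each than: 2
  hard bag: 2
  … (2 more repeated)
13 duplicate windows → 43 − 13 = 30 distinct.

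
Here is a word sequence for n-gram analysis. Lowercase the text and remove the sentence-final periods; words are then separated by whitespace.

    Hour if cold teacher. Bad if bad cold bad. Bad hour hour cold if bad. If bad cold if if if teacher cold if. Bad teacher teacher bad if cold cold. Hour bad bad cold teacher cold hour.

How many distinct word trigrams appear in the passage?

32

38 tokens → 36 trigram windows in total.
Repeated trigrams (each contributes count−1 duplicates):
  bad if bad: 2
  cold if bad: 2
  if bad cold: 2
  teacher bad if: 2
4 duplicate windows → 36 − 4 = 32 distinct.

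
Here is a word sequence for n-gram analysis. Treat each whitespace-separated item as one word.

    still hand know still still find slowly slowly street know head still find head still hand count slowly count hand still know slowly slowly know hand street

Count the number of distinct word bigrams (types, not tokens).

27 tokens → 26 bigram windows in total.
Repeated bigrams (each contributes count−1 duplicates):
  head still: 2
  slowly slowly: 2
  still find: 2
  still hand: 2
4 duplicate windows → 26 − 4 = 22 distinct.

22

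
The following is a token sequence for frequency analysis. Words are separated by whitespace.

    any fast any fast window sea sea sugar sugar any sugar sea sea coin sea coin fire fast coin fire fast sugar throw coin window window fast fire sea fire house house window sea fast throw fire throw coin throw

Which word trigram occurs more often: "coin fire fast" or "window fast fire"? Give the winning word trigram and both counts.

"coin fire fast" (2 vs 1)

"coin fire fast": 2 occurrences
"window fast fire": 1 occurrence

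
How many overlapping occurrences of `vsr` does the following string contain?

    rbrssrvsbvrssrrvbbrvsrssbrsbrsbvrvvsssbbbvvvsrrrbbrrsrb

2

Sliding a length-3 window over the 55 characters (53 positions):
  position 20–22: vsr
  position 44–46: vsr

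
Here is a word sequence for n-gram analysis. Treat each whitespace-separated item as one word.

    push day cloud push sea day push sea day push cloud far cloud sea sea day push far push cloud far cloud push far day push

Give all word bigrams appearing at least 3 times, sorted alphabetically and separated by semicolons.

Bigram counts meeting the condition (at least 3 times):
  day push: 4
  sea day: 3

day push; sea day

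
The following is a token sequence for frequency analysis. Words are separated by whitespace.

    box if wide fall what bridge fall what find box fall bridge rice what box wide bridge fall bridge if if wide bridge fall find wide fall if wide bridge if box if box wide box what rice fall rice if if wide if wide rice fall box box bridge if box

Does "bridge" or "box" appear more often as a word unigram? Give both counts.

"box" (9 vs 7)

"bridge": 7 occurrences
"box": 9 occurrences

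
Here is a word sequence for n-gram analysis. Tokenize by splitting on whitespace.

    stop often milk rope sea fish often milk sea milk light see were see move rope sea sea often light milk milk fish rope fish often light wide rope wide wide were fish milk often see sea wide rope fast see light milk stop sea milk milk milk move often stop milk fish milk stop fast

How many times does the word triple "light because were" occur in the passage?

Scanning the 54 overlapping trigram windows for "light because were":
  (none found)

0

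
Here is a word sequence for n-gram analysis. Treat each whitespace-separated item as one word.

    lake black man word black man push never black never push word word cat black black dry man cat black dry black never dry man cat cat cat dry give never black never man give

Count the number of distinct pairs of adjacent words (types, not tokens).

35 tokens → 34 bigram windows in total.
Repeated bigrams (each contributes count−1 duplicates):
  black never: 3
  black dry: 2
  black man: 2
  cat black: 2
  cat cat: 2
  dry man: 2
  man cat: 2
  never black: 2
9 duplicate windows → 34 − 9 = 25 distinct.

25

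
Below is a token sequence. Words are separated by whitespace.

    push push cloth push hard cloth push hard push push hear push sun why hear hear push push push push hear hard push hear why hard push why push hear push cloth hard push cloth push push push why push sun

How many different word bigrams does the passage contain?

18

41 tokens → 40 bigram windows in total.
Repeated bigrams (each contributes count−1 duplicates):
  push push: 7
  hard push: 4
  push hear: 4
  cloth push: 3
  hear push: 3
  push cloth: 3
  push hard: 2
  push sun: 2
  … (2 more repeated)
22 duplicate windows → 40 − 22 = 18 distinct.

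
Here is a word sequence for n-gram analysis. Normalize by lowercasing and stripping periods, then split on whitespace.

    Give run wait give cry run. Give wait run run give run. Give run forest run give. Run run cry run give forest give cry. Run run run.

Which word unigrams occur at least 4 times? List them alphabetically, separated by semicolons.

give; run

Unigram counts meeting the condition (at least 4 times):
  give: 8
  run: 13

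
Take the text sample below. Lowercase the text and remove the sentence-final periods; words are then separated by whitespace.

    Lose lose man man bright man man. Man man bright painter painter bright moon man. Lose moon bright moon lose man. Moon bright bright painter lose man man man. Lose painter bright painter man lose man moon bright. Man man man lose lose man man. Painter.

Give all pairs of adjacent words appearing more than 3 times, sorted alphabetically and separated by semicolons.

lose man; man lose; man man

Bigram counts meeting the condition (more than 3 times):
  lose man: 5
  man lose: 4
  man man: 9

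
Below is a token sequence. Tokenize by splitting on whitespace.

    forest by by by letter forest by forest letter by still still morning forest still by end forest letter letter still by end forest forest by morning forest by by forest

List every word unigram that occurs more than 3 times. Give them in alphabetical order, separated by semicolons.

Unigram counts meeting the condition (more than 3 times):
  by: 10
  forest: 9
  letter: 4
  still: 4

by; forest; letter; still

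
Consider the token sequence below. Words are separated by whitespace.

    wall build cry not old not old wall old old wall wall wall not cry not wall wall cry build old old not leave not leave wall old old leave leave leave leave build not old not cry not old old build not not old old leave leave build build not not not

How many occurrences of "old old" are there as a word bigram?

Scanning the 52 overlapping bigram windows for "old old":
  position 9–10: old old
  position 21–22: old old
  position 28–29: old old
  position 40–41: old old
  position 45–46: old old

5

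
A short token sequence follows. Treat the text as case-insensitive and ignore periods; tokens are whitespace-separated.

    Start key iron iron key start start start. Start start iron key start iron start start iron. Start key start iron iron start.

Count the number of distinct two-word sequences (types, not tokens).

8

23 tokens → 22 bigram windows in total.
Repeated bigrams (each contributes count−1 duplicates):
  start start: 5
  start iron: 4
  iron start: 3
  key start: 3
  iron iron: 2
  iron key: 2
  start key: 2
14 duplicate windows → 22 − 14 = 8 distinct.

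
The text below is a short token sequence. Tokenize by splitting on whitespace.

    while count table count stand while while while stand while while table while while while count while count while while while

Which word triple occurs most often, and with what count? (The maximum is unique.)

"while while while", 3 times

Trigram frequencies (highest first):
  while while while: 3
  stand while while: 2
  while count while: 2
  while count table: 1
  count table count: 1
  table count stand: 1
  … (9 more, each ≤ 1)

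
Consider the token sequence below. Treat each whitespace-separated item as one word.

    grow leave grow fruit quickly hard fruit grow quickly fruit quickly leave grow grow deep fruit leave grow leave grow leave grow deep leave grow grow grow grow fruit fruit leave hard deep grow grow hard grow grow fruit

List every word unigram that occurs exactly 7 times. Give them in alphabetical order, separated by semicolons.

Unigram counts meeting the condition (exactly 7 times):
  fruit: 7
  leave: 7

fruit; leave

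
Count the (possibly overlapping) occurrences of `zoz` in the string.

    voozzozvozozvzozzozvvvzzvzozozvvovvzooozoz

Sliding a length-3 window over the 42 characters (40 positions):
  position 5–7: zoz
  position 10–12: zoz
  position 14–16: zoz
  position 17–19: zoz
  position 26–28: zoz
  position 28–30: zoz
  position 40–42: zoz

7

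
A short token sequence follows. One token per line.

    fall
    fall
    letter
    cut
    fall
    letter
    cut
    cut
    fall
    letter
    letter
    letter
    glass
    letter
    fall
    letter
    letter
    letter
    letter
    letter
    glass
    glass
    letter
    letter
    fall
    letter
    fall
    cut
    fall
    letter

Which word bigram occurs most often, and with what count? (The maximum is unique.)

"letter letter", 7 times

Bigram frequencies (highest first):
  letter letter: 7
  fall letter: 6
  cut fall: 3
  letter fall: 3
  letter cut: 2
  letter glass: 2
  … (5 more, each ≤ 2)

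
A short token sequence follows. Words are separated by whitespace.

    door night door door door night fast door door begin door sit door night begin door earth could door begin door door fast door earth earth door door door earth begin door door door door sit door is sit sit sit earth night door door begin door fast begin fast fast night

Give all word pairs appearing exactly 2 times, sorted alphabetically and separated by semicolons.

door fast; door sit; fast door; night door; sit door; sit sit

Bigram counts meeting the condition (exactly 2 times):
  door fast: 2
  door sit: 2
  fast door: 2
  night door: 2
  sit door: 2
  sit sit: 2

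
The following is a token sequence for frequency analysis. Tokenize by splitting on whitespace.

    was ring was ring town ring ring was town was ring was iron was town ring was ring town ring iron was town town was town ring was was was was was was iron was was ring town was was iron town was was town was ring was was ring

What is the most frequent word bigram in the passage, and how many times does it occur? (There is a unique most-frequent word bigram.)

"was was", 9 times

Bigram frequencies (highest first):
  was was: 9
  was ring: 7
  ring was: 6
  was town: 5
  town was: 5
  town ring: 4
  … (7 more, each ≤ 3)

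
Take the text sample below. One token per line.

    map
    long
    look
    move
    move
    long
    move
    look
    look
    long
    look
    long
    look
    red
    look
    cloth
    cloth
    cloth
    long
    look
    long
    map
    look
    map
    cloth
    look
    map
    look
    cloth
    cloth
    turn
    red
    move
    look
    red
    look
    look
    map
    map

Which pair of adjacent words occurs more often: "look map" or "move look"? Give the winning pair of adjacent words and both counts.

"look map": 3 occurrences
"move look": 2 occurrences

"look map" (3 vs 2)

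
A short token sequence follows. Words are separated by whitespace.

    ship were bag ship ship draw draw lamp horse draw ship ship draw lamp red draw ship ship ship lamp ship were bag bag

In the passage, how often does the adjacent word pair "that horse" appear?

0

Scanning the 23 overlapping bigram windows for "that horse":
  (none found)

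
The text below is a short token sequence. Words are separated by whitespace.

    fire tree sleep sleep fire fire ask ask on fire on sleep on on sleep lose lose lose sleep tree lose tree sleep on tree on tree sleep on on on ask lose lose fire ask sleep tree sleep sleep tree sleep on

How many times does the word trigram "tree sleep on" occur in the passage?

Scanning the 41 overlapping trigram windows for "tree sleep on":
  position 22–24: tree sleep on
  position 27–29: tree sleep on
  position 41–43: tree sleep on

3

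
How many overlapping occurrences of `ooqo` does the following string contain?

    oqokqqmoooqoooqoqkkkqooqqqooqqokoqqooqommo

3

Sliding a length-4 window over the 42 characters (39 positions):
  position 9–12: ooqo
  position 13–16: ooqo
  position 36–39: ooqo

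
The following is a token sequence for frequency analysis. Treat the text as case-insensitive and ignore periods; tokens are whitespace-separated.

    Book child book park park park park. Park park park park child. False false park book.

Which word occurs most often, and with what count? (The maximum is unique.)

"park", 9 times

Unigram frequencies (highest first):
  park: 9
  book: 3
  child: 2
  false: 2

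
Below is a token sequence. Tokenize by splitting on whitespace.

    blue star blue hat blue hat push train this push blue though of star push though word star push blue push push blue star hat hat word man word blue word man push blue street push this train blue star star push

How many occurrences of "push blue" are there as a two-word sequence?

4

Scanning the 41 overlapping bigram windows for "push blue":
  position 10–11: push blue
  position 19–20: push blue
  position 22–23: push blue
  position 33–34: push blue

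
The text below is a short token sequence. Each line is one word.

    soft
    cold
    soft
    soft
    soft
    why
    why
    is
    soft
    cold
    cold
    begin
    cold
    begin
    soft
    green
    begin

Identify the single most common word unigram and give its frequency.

"soft", 6 times

Unigram frequencies (highest first):
  soft: 6
  cold: 4
  begin: 3
  why: 2
  is: 1
  green: 1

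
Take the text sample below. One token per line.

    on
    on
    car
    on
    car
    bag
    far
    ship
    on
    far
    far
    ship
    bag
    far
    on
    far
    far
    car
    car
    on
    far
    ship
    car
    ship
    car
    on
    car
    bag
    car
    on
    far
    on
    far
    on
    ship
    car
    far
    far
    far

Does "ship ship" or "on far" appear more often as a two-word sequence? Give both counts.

"ship ship": 0 occurrences
"on far": 5 occurrences

"on far" (5 vs 0)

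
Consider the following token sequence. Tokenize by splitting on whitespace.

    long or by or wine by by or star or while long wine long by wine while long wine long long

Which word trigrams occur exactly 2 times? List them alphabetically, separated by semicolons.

Trigram counts meeting the condition (exactly 2 times):
  long wine long: 2
  while long wine: 2

long wine long; while long wine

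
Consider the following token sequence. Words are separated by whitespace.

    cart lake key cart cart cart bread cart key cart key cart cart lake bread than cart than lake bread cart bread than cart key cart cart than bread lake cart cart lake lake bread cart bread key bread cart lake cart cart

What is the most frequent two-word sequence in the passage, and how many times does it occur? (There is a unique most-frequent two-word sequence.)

"cart cart", 6 times

Bigram frequencies (highest first):
  cart cart: 6
  cart lake: 4
  key cart: 4
  bread cart: 4
  cart bread: 3
  cart key: 3
  … (12 more, each ≤ 3)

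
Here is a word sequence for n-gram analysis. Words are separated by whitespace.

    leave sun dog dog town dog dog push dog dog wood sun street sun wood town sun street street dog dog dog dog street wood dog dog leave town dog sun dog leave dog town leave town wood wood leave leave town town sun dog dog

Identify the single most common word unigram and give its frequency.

Unigram frequencies (highest first):
  dog: 17
  town: 7
  leave: 6
  sun: 6
  wood: 5
  street: 4
  … (1 more, each ≤ 1)

"dog", 17 times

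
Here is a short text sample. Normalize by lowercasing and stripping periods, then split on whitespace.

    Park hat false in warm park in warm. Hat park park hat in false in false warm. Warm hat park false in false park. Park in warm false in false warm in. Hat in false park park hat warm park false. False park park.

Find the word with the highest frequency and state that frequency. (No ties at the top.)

Unigram frequencies (highest first):
  park: 12
  false: 10
  in: 9
  warm: 7
  hat: 6

"park", 12 times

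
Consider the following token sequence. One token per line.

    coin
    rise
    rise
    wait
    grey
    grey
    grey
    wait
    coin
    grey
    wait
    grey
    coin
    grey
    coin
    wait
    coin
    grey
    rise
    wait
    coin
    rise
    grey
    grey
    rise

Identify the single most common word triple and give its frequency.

"wait coin grey", 2 times

Trigram frequencies (highest first):
  wait coin grey: 2
  coin rise rise: 1
  rise rise wait: 1
  rise wait grey: 1
  wait grey grey: 1
  grey grey grey: 1
  … (16 more, each ≤ 1)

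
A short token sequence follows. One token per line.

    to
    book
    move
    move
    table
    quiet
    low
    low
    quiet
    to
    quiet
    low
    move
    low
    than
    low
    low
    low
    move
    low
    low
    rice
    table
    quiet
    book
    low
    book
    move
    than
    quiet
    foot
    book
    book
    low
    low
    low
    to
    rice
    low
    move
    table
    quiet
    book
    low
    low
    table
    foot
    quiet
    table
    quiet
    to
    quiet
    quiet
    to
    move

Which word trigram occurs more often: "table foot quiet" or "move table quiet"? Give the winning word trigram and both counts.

"move table quiet" (2 vs 1)

"table foot quiet": 1 occurrence
"move table quiet": 2 occurrences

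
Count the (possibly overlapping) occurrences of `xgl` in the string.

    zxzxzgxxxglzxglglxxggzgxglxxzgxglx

4

Sliding a length-3 window over the 34 characters (32 positions):
  position 9–11: xgl
  position 13–15: xgl
  position 24–26: xgl
  position 31–33: xgl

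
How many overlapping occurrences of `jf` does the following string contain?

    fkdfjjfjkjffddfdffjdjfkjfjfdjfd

6

Sliding a length-2 window over the 31 characters (30 positions):
  position 6–7: jf
  position 10–11: jf
  position 21–22: jf
  position 24–25: jf
  position 26–27: jf
  position 29–30: jf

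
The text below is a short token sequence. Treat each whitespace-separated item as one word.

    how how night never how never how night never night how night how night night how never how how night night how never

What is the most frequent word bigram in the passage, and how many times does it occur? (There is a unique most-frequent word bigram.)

"how night", 5 times

Bigram frequencies (highest first):
  how night: 5
  night how: 4
  never how: 3
  how never: 3
  how how: 2
  night never: 2
  … (2 more, each ≤ 2)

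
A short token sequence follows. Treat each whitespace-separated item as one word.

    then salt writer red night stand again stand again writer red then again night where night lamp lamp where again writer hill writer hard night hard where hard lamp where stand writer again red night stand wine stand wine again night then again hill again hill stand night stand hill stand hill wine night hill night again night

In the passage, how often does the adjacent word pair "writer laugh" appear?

Scanning the 57 overlapping bigram windows for "writer laugh":
  (none found)

0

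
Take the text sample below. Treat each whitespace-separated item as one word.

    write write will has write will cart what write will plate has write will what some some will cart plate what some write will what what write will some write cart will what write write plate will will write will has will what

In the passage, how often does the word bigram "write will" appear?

Scanning the 42 overlapping bigram windows for "write will":
  position 2–3: write will
  position 5–6: write will
  position 9–10: write will
  position 13–14: write will
  position 23–24: write will
  position 27–28: write will
  position 39–40: write will

7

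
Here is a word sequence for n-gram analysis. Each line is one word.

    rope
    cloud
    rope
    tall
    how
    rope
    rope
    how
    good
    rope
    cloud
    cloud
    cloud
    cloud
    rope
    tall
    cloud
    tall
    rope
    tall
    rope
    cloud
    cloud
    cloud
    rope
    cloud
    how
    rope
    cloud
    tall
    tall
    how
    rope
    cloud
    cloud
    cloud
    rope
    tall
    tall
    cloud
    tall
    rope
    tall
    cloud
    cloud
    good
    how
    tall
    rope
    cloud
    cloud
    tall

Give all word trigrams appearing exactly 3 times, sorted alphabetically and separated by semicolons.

Trigram counts meeting the condition (exactly 3 times):
  cloud cloud rope: 3
  cloud rope tall: 3

cloud cloud rope; cloud rope tall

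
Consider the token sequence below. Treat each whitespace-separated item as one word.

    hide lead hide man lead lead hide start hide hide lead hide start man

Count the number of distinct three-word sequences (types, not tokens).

14 tokens → 12 trigram windows in total.
Repeated trigrams (each contributes count−1 duplicates):
  hide lead hide: 2
  lead hide start: 2
2 duplicate windows → 12 − 2 = 10 distinct.

10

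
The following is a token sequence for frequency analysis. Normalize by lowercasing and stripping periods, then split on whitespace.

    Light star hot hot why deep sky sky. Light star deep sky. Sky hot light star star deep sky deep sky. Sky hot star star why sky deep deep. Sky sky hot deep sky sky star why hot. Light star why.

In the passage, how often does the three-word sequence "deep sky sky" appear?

Scanning the 39 overlapping trigram windows for "deep sky sky":
  position 6–8: deep sky sky
  position 11–13: deep sky sky
  position 20–22: deep sky sky
  position 29–31: deep sky sky
  position 33–35: deep sky sky

5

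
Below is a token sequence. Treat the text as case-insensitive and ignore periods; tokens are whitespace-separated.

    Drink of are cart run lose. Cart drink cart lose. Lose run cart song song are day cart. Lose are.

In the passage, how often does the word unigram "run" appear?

2

Scanning the 20 tokens for "run":
  position 5: run
  position 12: run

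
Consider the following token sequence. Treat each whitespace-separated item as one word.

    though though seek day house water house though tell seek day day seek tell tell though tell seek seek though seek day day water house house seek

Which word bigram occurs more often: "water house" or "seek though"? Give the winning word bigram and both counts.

"water house" (2 vs 1)

"water house": 2 occurrences
"seek though": 1 occurrence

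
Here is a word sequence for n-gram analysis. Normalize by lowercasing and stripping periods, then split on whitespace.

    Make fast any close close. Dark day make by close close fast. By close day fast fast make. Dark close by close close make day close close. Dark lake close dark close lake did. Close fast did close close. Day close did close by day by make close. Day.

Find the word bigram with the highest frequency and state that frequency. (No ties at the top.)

Bigram frequencies (highest first):
  close close: 5
  close dark: 3
  by close: 3
  close day: 3
  did close: 3
  close fast: 2
  … (26 more, each ≤ 2)

"close close", 5 times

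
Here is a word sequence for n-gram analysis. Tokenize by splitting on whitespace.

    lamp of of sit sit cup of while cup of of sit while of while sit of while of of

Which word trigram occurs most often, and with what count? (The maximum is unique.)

Trigram frequencies (highest first):
  of of sit: 2
  lamp of of: 1
  of sit sit: 1
  sit sit cup: 1
  sit cup of: 1
  cup of while: 1
  … (11 more, each ≤ 1)

"of of sit", 2 times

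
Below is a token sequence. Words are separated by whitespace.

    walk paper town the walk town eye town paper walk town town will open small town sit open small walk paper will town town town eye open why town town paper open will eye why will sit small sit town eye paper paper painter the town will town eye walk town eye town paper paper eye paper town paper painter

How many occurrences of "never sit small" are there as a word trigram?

0

Scanning the 58 overlapping trigram windows for "never sit small":
  (none found)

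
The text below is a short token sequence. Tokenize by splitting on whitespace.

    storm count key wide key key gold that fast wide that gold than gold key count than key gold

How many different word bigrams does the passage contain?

17

19 tokens → 18 bigram windows in total.
Repeated bigrams (each contributes count−1 duplicates):
  key gold: 2
1 duplicate windows → 18 − 1 = 17 distinct.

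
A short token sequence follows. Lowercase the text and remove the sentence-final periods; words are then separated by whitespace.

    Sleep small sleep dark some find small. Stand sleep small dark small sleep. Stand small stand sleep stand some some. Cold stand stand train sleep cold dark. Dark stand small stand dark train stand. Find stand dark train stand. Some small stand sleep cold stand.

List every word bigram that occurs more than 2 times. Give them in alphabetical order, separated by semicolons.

Bigram counts meeting the condition (more than 2 times):
  small stand: 4
  stand sleep: 3

small stand; stand sleep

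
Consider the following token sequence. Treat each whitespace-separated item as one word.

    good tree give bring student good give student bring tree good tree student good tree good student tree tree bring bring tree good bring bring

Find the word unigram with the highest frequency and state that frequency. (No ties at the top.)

Unigram frequencies (highest first):
  tree: 7
  good: 6
  bring: 6
  student: 4
  give: 2

"tree", 7 times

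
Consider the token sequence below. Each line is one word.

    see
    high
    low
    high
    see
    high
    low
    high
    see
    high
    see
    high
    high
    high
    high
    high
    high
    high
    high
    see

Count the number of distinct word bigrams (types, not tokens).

20 tokens → 19 bigram windows in total.
Repeated bigrams (each contributes count−1 duplicates):
  high high: 7
  high see: 4
  see high: 4
  high low: 2
  low high: 2
14 duplicate windows → 19 − 14 = 5 distinct.

5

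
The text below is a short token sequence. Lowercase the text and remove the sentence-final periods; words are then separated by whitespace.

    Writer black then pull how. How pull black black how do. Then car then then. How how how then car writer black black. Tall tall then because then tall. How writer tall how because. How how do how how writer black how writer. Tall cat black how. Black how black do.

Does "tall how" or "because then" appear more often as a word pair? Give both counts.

"tall how" (2 vs 1)

"tall how": 2 occurrences
"because then": 1 occurrence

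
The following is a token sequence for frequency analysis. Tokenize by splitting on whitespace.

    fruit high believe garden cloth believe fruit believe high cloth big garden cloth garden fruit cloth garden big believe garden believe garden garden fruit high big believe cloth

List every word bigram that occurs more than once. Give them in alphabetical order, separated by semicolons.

believe garden; big believe; cloth garden; fruit high; garden cloth; garden fruit

Bigram counts meeting the condition (more than once):
  believe garden: 3
  big believe: 2
  cloth garden: 2
  fruit high: 2
  garden cloth: 2
  garden fruit: 2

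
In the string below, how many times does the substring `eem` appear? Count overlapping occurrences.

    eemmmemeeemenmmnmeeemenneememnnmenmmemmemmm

Sliding a length-3 window over the 43 characters (41 positions):
  position 1–3: eem
  position 9–11: eem
  position 19–21: eem
  position 25–27: eem

4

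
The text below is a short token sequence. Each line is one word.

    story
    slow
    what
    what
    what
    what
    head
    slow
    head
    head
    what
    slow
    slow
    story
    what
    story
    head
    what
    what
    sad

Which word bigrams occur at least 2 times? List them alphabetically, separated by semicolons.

Bigram counts meeting the condition (at least 2 times):
  head what: 2
  what what: 4

head what; what what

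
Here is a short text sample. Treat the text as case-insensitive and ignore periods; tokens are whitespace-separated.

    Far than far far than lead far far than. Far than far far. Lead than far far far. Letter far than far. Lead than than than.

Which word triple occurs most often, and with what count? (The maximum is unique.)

Trigram frequencies (highest first):
  far than far: 4
  than far far: 3
  far far than: 2
  far lead than: 2
  far than lead: 1
  than lead far: 1
  … (11 more, each ≤ 1)

"far than far", 4 times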